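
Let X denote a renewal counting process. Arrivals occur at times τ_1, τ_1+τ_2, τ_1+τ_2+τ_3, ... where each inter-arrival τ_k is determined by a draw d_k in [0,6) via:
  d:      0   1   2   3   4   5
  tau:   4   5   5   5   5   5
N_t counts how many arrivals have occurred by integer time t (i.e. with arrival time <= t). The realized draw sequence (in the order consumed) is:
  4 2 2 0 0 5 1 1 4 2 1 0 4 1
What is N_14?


2

draw d_1=4: τ_1=5, arrival time A_1=5
draw d_2=2: τ_2=5, arrival time A_2=10
draw d_3=2: τ_3=5, arrival time A_3=15
draw d_4=0: τ_4=4, arrival time A_4=19
draw d_5=0: τ_5=4, arrival time A_5=23
draw d_6=5: τ_6=5, arrival time A_6=28
draw d_7=1: τ_7=5, arrival time A_7=33
draw d_8=1: τ_8=5, arrival time A_8=38
draw d_9=4: τ_9=5, arrival time A_9=43
draw d_10=2: τ_10=5, arrival time A_10=48
draw d_11=1: τ_11=5, arrival time A_11=53
draw d_12=0: τ_12=4, arrival time A_12=57
draw d_13=4: τ_13=5, arrival time A_13=62
draw d_14=1: τ_14=5, arrival time A_14=67
N_t over t=0..14: 0:0 1:0 2:0 3:0 4:0 5:1 6:1 7:1 8:1 9:1 10:2 11:2 12:2 13:2 14:2


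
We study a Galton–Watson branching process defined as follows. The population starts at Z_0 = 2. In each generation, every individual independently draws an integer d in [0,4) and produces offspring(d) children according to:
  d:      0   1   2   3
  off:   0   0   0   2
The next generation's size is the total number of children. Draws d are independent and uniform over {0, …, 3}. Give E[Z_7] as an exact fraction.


1/64

Outcome values over d=0..3: [0, 0, 0, 2]
Σy = 2, Σy² = 4, M = 4
μ = 2/4 = 1/2,  σ² = 4/4 − (1/2)² = 3/4
E[Z_0] = 2
E[Z_1] = 1/2·E[Z_0] = 1
E[Z_2] = 1/2·E[Z_1] = 1/2
E[Z_3] = 1/2·E[Z_2] = 1/4
E[Z_4] = 1/2·E[Z_3] = 1/8
E[Z_5] = 1/2·E[Z_4] = 1/16
E[Z_6] = 1/2·E[Z_5] = 1/32
E[Z_7] = 1/2·E[Z_6] = 1/64


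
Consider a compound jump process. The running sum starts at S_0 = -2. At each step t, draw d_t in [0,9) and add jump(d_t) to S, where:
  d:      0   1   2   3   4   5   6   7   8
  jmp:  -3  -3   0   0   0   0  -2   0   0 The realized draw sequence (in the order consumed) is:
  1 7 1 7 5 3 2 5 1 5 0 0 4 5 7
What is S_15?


-17

t=0: S=-2, d=1, jump=-3, S_1=-5
t=1: S=-5, d=7, jump=0, S_2=-5
t=2: S=-5, d=1, jump=-3, S_3=-8
t=3: S=-8, d=7, jump=0, S_4=-8
t=4: S=-8, d=5, jump=0, S_5=-8
t=5: S=-8, d=3, jump=0, S_6=-8
t=6: S=-8, d=2, jump=0, S_7=-8
t=7: S=-8, d=5, jump=0, S_8=-8
t=8: S=-8, d=1, jump=-3, S_9=-11
t=9: S=-11, d=5, jump=0, S_10=-11
t=10: S=-11, d=0, jump=-3, S_11=-14
t=11: S=-14, d=0, jump=-3, S_12=-17
t=12: S=-17, d=4, jump=0, S_13=-17
t=13: S=-17, d=5, jump=0, S_14=-17
t=14: S=-17, d=7, jump=0, S_15=-17


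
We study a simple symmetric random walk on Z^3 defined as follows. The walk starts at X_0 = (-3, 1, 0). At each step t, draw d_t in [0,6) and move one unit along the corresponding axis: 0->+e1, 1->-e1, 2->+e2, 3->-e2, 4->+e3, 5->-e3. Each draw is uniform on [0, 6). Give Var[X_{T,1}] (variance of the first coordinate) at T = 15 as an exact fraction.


Outcome values over d=0..5: [1, -1, 0, 0, 0, 0]
Σy = 0, Σy² = 2, M = 6
μ = 0/6 = 0,  σ² = 2/6 − (0)² = 1/3
Independent increments: Var[X_15] = 15·σ² = 15·(1/3) = 5

5


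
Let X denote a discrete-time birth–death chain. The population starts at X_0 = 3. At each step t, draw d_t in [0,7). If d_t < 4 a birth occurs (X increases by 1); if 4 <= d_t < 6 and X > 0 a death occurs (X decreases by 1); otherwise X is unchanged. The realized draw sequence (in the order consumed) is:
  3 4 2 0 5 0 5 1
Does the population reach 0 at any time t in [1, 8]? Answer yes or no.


t=0: X=3, d=3 → birth, X_1=4
t=1: X=4, d=4 → death, X_2=3
t=2: X=3, d=2 → birth, X_3=4
t=3: X=4, d=0 → birth, X_4=5
t=4: X=5, d=5 → death, X_5=4
t=5: X=4, d=0 → birth, X_6=5
t=6: X=5, d=5 → death, X_7=4
t=7: X=4, d=1 → birth, X_8=5

no


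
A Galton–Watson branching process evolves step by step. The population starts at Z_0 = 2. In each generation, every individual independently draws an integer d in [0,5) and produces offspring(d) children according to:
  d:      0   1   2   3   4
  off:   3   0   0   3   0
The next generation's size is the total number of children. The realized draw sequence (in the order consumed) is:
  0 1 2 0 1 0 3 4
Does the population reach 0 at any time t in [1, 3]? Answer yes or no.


no

gen 0: Z_0=2, draws=[0, 1], offspring=[3, 0], Z_1=3
gen 1: Z_1=3, draws=[2, 0, 1], offspring=[0, 3, 0], Z_2=3
gen 2: Z_2=3, draws=[0, 3, 4], offspring=[3, 3, 0], Z_3=6


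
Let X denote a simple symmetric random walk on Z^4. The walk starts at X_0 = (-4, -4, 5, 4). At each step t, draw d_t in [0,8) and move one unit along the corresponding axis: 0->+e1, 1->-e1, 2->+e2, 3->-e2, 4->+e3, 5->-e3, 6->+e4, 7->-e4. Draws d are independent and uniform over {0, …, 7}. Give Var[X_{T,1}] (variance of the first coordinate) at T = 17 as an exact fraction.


17/4

Outcome values over d=0..7: [1, -1, 0, 0, 0, 0, 0, 0]
Σy = 0, Σy² = 2, M = 8
μ = 0/8 = 0,  σ² = 2/8 − (0)² = 1/4
Independent increments: Var[X_17] = 17·σ² = 17·(1/4) = 17/4


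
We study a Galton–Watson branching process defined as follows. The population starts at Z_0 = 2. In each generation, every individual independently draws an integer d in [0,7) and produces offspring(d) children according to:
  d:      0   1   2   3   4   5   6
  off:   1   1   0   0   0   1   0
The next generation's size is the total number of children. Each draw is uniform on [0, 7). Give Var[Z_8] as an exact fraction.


Outcome values over d=0..6: [1, 1, 0, 0, 0, 1, 0]
Σy = 3, Σy² = 3, M = 7
μ = 3/7 = 3/7,  σ² = 3/7 − (3/7)² = 12/49
V_0 = 0, E_0 = 2
V_1 = 12/49·E_0 + (3/7)²·V_0 = 24/49;  E_1 = 6/7
V_2 = 12/49·E_1 + (3/7)²·V_1 = 720/2401;  E_2 = 18/49
V_3 = 12/49·E_2 + (3/7)²·V_2 = 17064/117649;  E_3 = 54/343
V_4 = 12/49·E_3 + (3/7)²·V_3 = 375840/5764801;  E_4 = 162/2401
V_5 = 12/49·E_4 + (3/7)²·V_4 = 8050104/282475249;  E_5 = 486/16807
V_6 = 12/49·E_5 + (3/7)²·V_5 = 170469360/13841287201;  E_6 = 1458/117649
V_7 = 12/49·E_6 + (3/7)²·V_6 = 3592611144/678223072849;  E_7 = 4374/823543
V_8 = 12/49·E_7 + (3/7)²·V_7 = 75559625280/33232930569601;  E_8 = 13122/5764801

75559625280/33232930569601


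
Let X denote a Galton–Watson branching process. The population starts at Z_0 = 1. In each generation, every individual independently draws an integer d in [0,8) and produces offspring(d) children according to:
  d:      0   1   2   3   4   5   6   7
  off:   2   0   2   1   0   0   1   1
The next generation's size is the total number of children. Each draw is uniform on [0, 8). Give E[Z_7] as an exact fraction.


Outcome values over d=0..7: [2, 0, 2, 1, 0, 0, 1, 1]
Σy = 7, Σy² = 11, M = 8
μ = 7/8 = 7/8,  σ² = 11/8 − (7/8)² = 39/64
E[Z_0] = 1
E[Z_1] = 7/8·E[Z_0] = 7/8
E[Z_2] = 7/8·E[Z_1] = 49/64
E[Z_3] = 7/8·E[Z_2] = 343/512
E[Z_4] = 7/8·E[Z_3] = 2401/4096
E[Z_5] = 7/8·E[Z_4] = 16807/32768
E[Z_6] = 7/8·E[Z_5] = 117649/262144
E[Z_7] = 7/8·E[Z_6] = 823543/2097152

823543/2097152


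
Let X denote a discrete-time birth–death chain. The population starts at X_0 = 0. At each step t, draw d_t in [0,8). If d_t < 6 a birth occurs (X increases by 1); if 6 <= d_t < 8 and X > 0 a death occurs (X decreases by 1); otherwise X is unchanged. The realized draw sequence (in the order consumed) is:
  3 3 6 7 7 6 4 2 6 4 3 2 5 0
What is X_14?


6

t=0: X=0, d=3 → birth, X_1=1
t=1: X=1, d=3 → birth, X_2=2
t=2: X=2, d=6 → death, X_3=1
t=3: X=1, d=7 → death, X_4=0
t=4: X=0, d=7 → hold, X_5=0
t=5: X=0, d=6 → hold, X_6=0
t=6: X=0, d=4 → birth, X_7=1
t=7: X=1, d=2 → birth, X_8=2
t=8: X=2, d=6 → death, X_9=1
t=9: X=1, d=4 → birth, X_10=2
t=10: X=2, d=3 → birth, X_11=3
t=11: X=3, d=2 → birth, X_12=4
t=12: X=4, d=5 → birth, X_13=5
t=13: X=5, d=0 → birth, X_14=6


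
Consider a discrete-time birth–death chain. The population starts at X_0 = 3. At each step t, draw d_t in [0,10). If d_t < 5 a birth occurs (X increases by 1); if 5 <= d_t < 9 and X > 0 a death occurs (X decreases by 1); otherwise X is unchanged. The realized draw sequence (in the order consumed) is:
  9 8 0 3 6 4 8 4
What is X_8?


t=0: X=3, d=9 → hold, X_1=3
t=1: X=3, d=8 → death, X_2=2
t=2: X=2, d=0 → birth, X_3=3
t=3: X=3, d=3 → birth, X_4=4
t=4: X=4, d=6 → death, X_5=3
t=5: X=3, d=4 → birth, X_6=4
t=6: X=4, d=8 → death, X_7=3
t=7: X=3, d=4 → birth, X_8=4

4


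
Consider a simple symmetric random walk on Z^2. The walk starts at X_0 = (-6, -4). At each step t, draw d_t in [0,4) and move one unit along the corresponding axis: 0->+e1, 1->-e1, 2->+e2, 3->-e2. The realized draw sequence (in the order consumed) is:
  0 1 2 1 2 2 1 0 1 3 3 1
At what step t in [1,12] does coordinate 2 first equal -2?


5

t=0: X=(-6, -4), d=0 → +e1, X_1=(-5, -4)
t=1: X=(-5, -4), d=1 → -e1, X_2=(-6, -4)
t=2: X=(-6, -4), d=2 → +e2, X_3=(-6, -3)
t=3: X=(-6, -3), d=1 → -e1, X_4=(-7, -3)
t=4: X=(-7, -3), d=2 → +e2, X_5=(-7, -2)
t=5: X=(-7, -2), d=2 → +e2, X_6=(-7, -1)
t=6: X=(-7, -1), d=1 → -e1, X_7=(-8, -1)
t=7: X=(-8, -1), d=0 → +e1, X_8=(-7, -1)
t=8: X=(-7, -1), d=1 → -e1, X_9=(-8, -1)
t=9: X=(-8, -1), d=3 → -e2, X_10=(-8, -2)
t=10: X=(-8, -2), d=3 → -e2, X_11=(-8, -3)
t=11: X=(-8, -3), d=1 → -e1, X_12=(-9, -3)


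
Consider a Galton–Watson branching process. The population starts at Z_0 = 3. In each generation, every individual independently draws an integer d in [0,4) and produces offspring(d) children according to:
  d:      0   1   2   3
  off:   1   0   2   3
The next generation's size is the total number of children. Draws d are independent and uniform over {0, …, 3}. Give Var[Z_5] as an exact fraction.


256365/1024

Outcome values over d=0..3: [1, 0, 2, 3]
Σy = 6, Σy² = 14, M = 4
μ = 6/4 = 3/2,  σ² = 14/4 − (3/2)² = 5/4
V_0 = 0, E_0 = 3
V_1 = 5/4·E_0 + (3/2)²·V_0 = 15/4;  E_1 = 9/2
V_2 = 5/4·E_1 + (3/2)²·V_1 = 225/16;  E_2 = 27/4
V_3 = 5/4·E_2 + (3/2)²·V_2 = 2565/64;  E_3 = 81/8
V_4 = 5/4·E_3 + (3/2)²·V_3 = 26325/256;  E_4 = 243/16
V_5 = 5/4·E_4 + (3/2)²·V_4 = 256365/1024;  E_5 = 729/32


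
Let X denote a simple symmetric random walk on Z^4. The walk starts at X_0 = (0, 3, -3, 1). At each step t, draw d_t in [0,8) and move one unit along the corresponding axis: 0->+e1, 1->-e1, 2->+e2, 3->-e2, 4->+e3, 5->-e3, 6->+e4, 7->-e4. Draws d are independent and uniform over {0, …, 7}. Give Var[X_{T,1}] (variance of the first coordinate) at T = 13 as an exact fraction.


Outcome values over d=0..7: [1, -1, 0, 0, 0, 0, 0, 0]
Σy = 0, Σy² = 2, M = 8
μ = 0/8 = 0,  σ² = 2/8 − (0)² = 1/4
Independent increments: Var[X_13] = 13·σ² = 13·(1/4) = 13/4

13/4


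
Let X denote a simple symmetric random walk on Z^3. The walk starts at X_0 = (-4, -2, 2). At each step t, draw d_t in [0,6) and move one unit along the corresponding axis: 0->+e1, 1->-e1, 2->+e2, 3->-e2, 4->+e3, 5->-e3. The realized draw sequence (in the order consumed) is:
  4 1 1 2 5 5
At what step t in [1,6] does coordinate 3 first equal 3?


1

t=0: X=(-4, -2, 2), d=4 → +e3, X_1=(-4, -2, 3)
t=1: X=(-4, -2, 3), d=1 → -e1, X_2=(-5, -2, 3)
t=2: X=(-5, -2, 3), d=1 → -e1, X_3=(-6, -2, 3)
t=3: X=(-6, -2, 3), d=2 → +e2, X_4=(-6, -1, 3)
t=4: X=(-6, -1, 3), d=5 → -e3, X_5=(-6, -1, 2)
t=5: X=(-6, -1, 2), d=5 → -e3, X_6=(-6, -1, 1)


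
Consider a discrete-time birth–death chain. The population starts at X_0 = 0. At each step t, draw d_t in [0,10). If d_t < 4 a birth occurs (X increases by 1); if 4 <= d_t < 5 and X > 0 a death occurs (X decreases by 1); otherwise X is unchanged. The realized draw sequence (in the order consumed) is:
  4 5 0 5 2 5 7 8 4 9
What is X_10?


1

t=0: X=0, d=4 → hold, X_1=0
t=1: X=0, d=5 → hold, X_2=0
t=2: X=0, d=0 → birth, X_3=1
t=3: X=1, d=5 → hold, X_4=1
t=4: X=1, d=2 → birth, X_5=2
t=5: X=2, d=5 → hold, X_6=2
t=6: X=2, d=7 → hold, X_7=2
t=7: X=2, d=8 → hold, X_8=2
t=8: X=2, d=4 → death, X_9=1
t=9: X=1, d=9 → hold, X_10=1


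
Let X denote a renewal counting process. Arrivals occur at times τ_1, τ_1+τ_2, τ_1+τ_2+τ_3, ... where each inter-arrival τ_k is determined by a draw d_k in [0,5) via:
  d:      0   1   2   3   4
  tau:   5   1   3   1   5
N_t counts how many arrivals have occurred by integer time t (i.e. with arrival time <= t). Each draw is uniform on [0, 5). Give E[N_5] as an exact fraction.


Inter-arrival values over d=0..4: [5, 1, 3, 1, 5]
Each d has probability 1/5, so the pmf of τ is: f(1) = 2/5, f(3) = 1/5, f(5) = 2/5
Renewal equation for m(n) = E[N_n]: condition on τ_1 = k (if k <= n, one arrival plus a fresh copy on the remaining n−k steps): m(n) = F(n) + Σ_{k<=n} f(k)·m(n−k), where F(n) = P(τ <= n) and m(0) = 0
m(1) = F(1) = 2/5
m(2) = F(2) + f(1)·m(1) = 2/5 + 2/5·2/5 = 14/25
m(3) = F(3) + f(1)·m(2) = 3/5 + 2/5·14/25 = 103/125
m(4) = F(4) + f(1)·m(3) + f(3)·m(1) = 3/5 + 2/5·103/125 + 1/5·2/5 = 631/625
m(5) = F(5) + f(1)·m(4) + f(3)·m(2) = 1 + 2/5·631/625 + 1/5·14/25 = 4737/3125
E[N_5] = m(5) = 4737/3125

4737/3125


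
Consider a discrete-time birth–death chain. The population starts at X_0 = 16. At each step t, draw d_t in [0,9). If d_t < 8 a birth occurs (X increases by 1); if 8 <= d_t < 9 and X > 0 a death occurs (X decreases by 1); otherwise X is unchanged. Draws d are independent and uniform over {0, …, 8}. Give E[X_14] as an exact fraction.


X can drop by at most 1 per step and X_0 = 16 > T = 14, so X_t >= 16 − t >= 2 > 0 for every t <= 14: the floor at 0 (the 'and X > 0' condition) never binds. Hence X_14 = X_0 + Σ_{t<14} Y_t with i.i.d. increments Y_t = y(d_t) ∈ {+1, −1, 0}.
Outcome values over d=0..8: [1, 1, 1, 1, 1, 1, 1, 1, -1]
Σy = 7, Σy² = 9, M = 9
μ = 7/9 = 7/9,  σ² = 9/9 − (7/9)² = 32/81
E[X_14] = 16 + 14·(7/9) = 242/9

242/9


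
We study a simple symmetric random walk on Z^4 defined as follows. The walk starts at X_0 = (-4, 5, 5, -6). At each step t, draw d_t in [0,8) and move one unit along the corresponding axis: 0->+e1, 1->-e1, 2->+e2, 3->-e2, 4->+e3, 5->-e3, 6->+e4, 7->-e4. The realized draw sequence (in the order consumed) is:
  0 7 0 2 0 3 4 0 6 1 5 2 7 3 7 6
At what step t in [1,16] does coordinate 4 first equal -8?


t=0: X=(-4, 5, 5, -6), d=0 → +e1, X_1=(-3, 5, 5, -6)
t=1: X=(-3, 5, 5, -6), d=7 → -e4, X_2=(-3, 5, 5, -7)
t=2: X=(-3, 5, 5, -7), d=0 → +e1, X_3=(-2, 5, 5, -7)
t=3: X=(-2, 5, 5, -7), d=2 → +e2, X_4=(-2, 6, 5, -7)
t=4: X=(-2, 6, 5, -7), d=0 → +e1, X_5=(-1, 6, 5, -7)
t=5: X=(-1, 6, 5, -7), d=3 → -e2, X_6=(-1, 5, 5, -7)
t=6: X=(-1, 5, 5, -7), d=4 → +e3, X_7=(-1, 5, 6, -7)
t=7: X=(-1, 5, 6, -7), d=0 → +e1, X_8=(0, 5, 6, -7)
t=8: X=(0, 5, 6, -7), d=6 → +e4, X_9=(0, 5, 6, -6)
t=9: X=(0, 5, 6, -6), d=1 → -e1, X_10=(-1, 5, 6, -6)
t=10: X=(-1, 5, 6, -6), d=5 → -e3, X_11=(-1, 5, 5, -6)
t=11: X=(-1, 5, 5, -6), d=2 → +e2, X_12=(-1, 6, 5, -6)
t=12: X=(-1, 6, 5, -6), d=7 → -e4, X_13=(-1, 6, 5, -7)
t=13: X=(-1, 6, 5, -7), d=3 → -e2, X_14=(-1, 5, 5, -7)
t=14: X=(-1, 5, 5, -7), d=7 → -e4, X_15=(-1, 5, 5, -8)
t=15: X=(-1, 5, 5, -8), d=6 → +e4, X_16=(-1, 5, 5, -7)

15


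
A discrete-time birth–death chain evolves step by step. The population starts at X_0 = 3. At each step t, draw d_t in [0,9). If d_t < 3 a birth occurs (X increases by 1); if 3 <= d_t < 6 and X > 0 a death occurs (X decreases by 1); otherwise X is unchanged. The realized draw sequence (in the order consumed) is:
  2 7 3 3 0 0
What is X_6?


t=0: X=3, d=2 → birth, X_1=4
t=1: X=4, d=7 → hold, X_2=4
t=2: X=4, d=3 → death, X_3=3
t=3: X=3, d=3 → death, X_4=2
t=4: X=2, d=0 → birth, X_5=3
t=5: X=3, d=0 → birth, X_6=4

4


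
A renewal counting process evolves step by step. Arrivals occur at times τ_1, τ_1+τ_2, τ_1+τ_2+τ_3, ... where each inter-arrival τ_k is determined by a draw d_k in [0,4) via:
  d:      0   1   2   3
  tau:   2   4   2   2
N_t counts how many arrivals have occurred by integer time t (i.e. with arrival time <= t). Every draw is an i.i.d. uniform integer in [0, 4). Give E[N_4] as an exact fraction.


Inter-arrival values over d=0..3: [2, 4, 2, 2]
Each d has probability 1/4, so the pmf of τ is: f(2) = 3/4, f(4) = 1/4
Renewal equation for m(n) = E[N_n]: condition on τ_1 = k (if k <= n, one arrival plus a fresh copy on the remaining n−k steps): m(n) = F(n) + Σ_{k<=n} f(k)·m(n−k), where F(n) = P(τ <= n) and m(0) = 0
m(1) = F(1) = 0
m(2) = F(2) = 3/4
m(3) = F(3) = 3/4
m(4) = F(4) + f(2)·m(2) = 1 + 3/4·3/4 = 25/16
E[N_4] = m(4) = 25/16

25/16


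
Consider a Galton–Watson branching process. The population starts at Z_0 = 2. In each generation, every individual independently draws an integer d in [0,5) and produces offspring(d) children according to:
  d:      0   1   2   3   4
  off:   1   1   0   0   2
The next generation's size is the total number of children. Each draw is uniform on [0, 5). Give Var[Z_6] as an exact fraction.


330559488/244140625

Outcome values over d=0..4: [1, 1, 0, 0, 2]
Σy = 4, Σy² = 6, M = 5
μ = 4/5 = 4/5,  σ² = 6/5 − (4/5)² = 14/25
V_0 = 0, E_0 = 2
V_1 = 14/25·E_0 + (4/5)²·V_0 = 28/25;  E_1 = 8/5
V_2 = 14/25·E_1 + (4/5)²·V_1 = 1008/625;  E_2 = 32/25
V_3 = 14/25·E_2 + (4/5)²·V_2 = 27328/15625;  E_3 = 128/125
V_4 = 14/25·E_3 + (4/5)²·V_3 = 661248/390625;  E_4 = 512/625
V_5 = 14/25·E_4 + (4/5)²·V_4 = 15059968/9765625;  E_5 = 2048/3125
V_6 = 14/25·E_5 + (4/5)²·V_5 = 330559488/244140625;  E_6 = 8192/15625


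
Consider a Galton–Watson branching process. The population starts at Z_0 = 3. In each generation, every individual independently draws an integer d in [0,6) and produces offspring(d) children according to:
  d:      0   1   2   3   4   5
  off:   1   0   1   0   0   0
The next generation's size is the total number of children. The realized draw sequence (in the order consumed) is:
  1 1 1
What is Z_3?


gen 0: Z_0=3, draws=[1, 1, 1], offspring=[0, 0, 0], Z_1=0
gen 1: Z_1=0, draws=[], offspring=[], Z_2=0
gen 2: Z_2=0, draws=[], offspring=[], Z_3=0

0


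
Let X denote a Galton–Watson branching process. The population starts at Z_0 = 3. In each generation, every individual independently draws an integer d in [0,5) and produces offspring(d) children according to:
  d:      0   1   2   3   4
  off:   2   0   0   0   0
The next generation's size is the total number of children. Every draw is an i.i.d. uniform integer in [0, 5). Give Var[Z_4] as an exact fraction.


77952/390625

Outcome values over d=0..4: [2, 0, 0, 0, 0]
Σy = 2, Σy² = 4, M = 5
μ = 2/5 = 2/5,  σ² = 4/5 − (2/5)² = 16/25
V_0 = 0, E_0 = 3
V_1 = 16/25·E_0 + (2/5)²·V_0 = 48/25;  E_1 = 6/5
V_2 = 16/25·E_1 + (2/5)²·V_1 = 672/625;  E_2 = 12/25
V_3 = 16/25·E_2 + (2/5)²·V_2 = 7488/15625;  E_3 = 24/125
V_4 = 16/25·E_3 + (2/5)²·V_3 = 77952/390625;  E_4 = 48/625


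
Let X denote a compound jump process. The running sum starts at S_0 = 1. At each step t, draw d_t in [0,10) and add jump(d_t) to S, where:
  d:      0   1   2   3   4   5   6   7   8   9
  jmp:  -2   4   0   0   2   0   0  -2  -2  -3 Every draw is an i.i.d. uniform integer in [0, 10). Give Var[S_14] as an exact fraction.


2807/50

Outcome values over d=0..9: [-2, 4, 0, 0, 2, 0, 0, -2, -2, -3]
Σy = -3, Σy² = 41, M = 10
μ = -3/10 = -3/10,  σ² = 41/10 − (-3/10)² = 401/100
Independent increments: Var[S_14] = 14·σ² = 14·(401/100) = 2807/50


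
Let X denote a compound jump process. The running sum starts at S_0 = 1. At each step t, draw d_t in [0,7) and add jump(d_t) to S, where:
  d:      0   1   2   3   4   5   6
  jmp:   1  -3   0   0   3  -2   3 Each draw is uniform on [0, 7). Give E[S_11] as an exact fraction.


Outcome values over d=0..6: [1, -3, 0, 0, 3, -2, 3]
Σy = 2, Σy² = 32, M = 7
μ = 2/7 = 2/7,  σ² = 32/7 − (2/7)² = 220/49
E[S_11] = 1 + 11·(2/7) = 29/7

29/7


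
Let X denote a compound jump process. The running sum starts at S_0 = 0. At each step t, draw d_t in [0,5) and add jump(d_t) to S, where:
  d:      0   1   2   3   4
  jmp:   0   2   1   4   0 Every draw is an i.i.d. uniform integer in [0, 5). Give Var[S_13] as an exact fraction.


Outcome values over d=0..4: [0, 2, 1, 4, 0]
Σy = 7, Σy² = 21, M = 5
μ = 7/5 = 7/5,  σ² = 21/5 − (7/5)² = 56/25
Independent increments: Var[S_13] = 13·σ² = 13·(56/25) = 728/25

728/25


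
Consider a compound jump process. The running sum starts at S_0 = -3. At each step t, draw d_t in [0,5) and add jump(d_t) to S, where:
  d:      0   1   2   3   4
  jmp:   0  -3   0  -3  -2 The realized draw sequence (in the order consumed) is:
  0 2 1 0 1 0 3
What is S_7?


t=0: S=-3, d=0, jump=0, S_1=-3
t=1: S=-3, d=2, jump=0, S_2=-3
t=2: S=-3, d=1, jump=-3, S_3=-6
t=3: S=-6, d=0, jump=0, S_4=-6
t=4: S=-6, d=1, jump=-3, S_5=-9
t=5: S=-9, d=0, jump=0, S_6=-9
t=6: S=-9, d=3, jump=-3, S_7=-12

-12


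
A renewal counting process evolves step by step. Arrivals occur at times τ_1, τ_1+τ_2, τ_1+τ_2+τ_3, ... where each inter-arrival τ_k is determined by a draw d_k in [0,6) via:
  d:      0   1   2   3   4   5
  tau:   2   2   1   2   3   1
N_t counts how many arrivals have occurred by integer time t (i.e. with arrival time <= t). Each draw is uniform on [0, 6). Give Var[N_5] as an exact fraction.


Inter-arrival values over d=0..5: [2, 2, 1, 2, 3, 1]
Each d has probability 1/6, so the pmf of τ is: f(1) = 1/3, f(2) = 1/2, f(3) = 1/6
Let p_n(j) = P(N_n = j), with p_0 = [1]. Condition on τ_1: p_n(0) = P(τ > n), and for j >= 1, p_n(j) = Σ_{k<=n} f(k)·p_{n−k}(j−1)
p_1 = [2/3, 1/3]  (j = 0..1)
p_2 = [1/6, 13/18, 1/9]  (j = 0..2)
p_3 = [0, 5/9, 11/27, 1/27]  (j = 0..3)
p_4 = [0, 7/36, 65/108, 31/162, 1/81]  (j = 0..4)
p_5 = [0, 1/36, 25/54, 137/324, 20/243, 1/243]  (j = 0..5)
E[N_5] = Σ j·p_5(j) = 625/243;  E[N_5²] = Σ j²·p_5(j) = 1151/162
Var[N_5] = 1151/162 − (625/243)² = 57829/118098

57829/118098


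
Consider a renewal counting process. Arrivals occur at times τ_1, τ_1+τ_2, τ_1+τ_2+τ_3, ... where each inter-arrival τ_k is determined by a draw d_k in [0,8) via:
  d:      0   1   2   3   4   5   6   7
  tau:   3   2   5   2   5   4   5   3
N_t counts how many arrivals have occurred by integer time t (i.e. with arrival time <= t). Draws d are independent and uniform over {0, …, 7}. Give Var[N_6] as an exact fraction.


Inter-arrival values over d=0..7: [3, 2, 5, 2, 5, 4, 5, 3]
Each d has probability 1/8, so the pmf of τ is: f(2) = 1/4, f(3) = 1/4, f(4) = 1/8, f(5) = 3/8
Let p_n(j) = P(N_n = j), with p_0 = [1]. Condition on τ_1: p_n(0) = P(τ > n), and for j >= 1, p_n(j) = Σ_{k<=n} f(k)·p_{n−k}(j−1)
p_1 = [1]  (j = 0)
p_2 = [3/4, 1/4]  (j = 0..1)
p_3 = [1/2, 1/2]  (j = 0..1)
p_4 = [3/8, 9/16, 1/16]  (j = 0..2)
p_5 = [0, 13/16, 3/16]  (j = 0..2)
p_6 = [0, 11/16, 19/64, 1/64]  (j = 0..3)
E[N_6] = Σ j·p_6(j) = 85/64;  E[N_6²] = Σ j²·p_6(j) = 129/64
Var[N_6] = 129/64 − (85/64)² = 1031/4096

1031/4096


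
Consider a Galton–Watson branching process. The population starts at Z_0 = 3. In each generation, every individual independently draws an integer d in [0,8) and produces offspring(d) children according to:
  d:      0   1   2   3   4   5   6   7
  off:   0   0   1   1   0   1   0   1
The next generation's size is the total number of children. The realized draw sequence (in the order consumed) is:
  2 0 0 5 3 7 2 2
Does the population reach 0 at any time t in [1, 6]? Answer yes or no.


gen 0: Z_0=3, draws=[2, 0, 0], offspring=[1, 0, 0], Z_1=1
gen 1: Z_1=1, draws=[5], offspring=[1], Z_2=1
gen 2: Z_2=1, draws=[3], offspring=[1], Z_3=1
gen 3: Z_3=1, draws=[7], offspring=[1], Z_4=1
gen 4: Z_4=1, draws=[2], offspring=[1], Z_5=1
gen 5: Z_5=1, draws=[2], offspring=[1], Z_6=1

no


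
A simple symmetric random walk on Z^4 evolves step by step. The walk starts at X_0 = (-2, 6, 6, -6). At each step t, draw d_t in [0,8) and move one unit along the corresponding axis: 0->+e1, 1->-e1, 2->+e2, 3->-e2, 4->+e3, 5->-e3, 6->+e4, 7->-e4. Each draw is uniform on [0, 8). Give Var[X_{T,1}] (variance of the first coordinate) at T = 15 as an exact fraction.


15/4

Outcome values over d=0..7: [1, -1, 0, 0, 0, 0, 0, 0]
Σy = 0, Σy² = 2, M = 8
μ = 0/8 = 0,  σ² = 2/8 − (0)² = 1/4
Independent increments: Var[X_15] = 15·σ² = 15·(1/4) = 15/4


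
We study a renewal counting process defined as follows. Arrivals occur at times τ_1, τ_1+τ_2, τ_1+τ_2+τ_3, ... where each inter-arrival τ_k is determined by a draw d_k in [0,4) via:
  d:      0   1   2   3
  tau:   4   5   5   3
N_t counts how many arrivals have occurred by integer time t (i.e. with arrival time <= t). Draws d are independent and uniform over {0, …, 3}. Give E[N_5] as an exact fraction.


Inter-arrival values over d=0..3: [4, 5, 5, 3]
Each d has probability 1/4, so the pmf of τ is: f(3) = 1/4, f(4) = 1/4, f(5) = 1/2
Renewal equation for m(n) = E[N_n]: condition on τ_1 = k (if k <= n, one arrival plus a fresh copy on the remaining n−k steps): m(n) = F(n) + Σ_{k<=n} f(k)·m(n−k), where F(n) = P(τ <= n) and m(0) = 0
m(1) = F(1) = 0
m(2) = F(2) = 0
m(3) = F(3) = 1/4
m(4) = F(4) = 1/2
m(5) = F(5) = 1
E[N_5] = m(5) = 1

1


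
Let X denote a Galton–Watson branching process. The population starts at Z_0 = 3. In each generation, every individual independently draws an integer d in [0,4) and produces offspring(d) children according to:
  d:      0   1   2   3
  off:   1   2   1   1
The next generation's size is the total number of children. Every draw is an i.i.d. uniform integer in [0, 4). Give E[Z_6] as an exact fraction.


46875/4096

Outcome values over d=0..3: [1, 2, 1, 1]
Σy = 5, Σy² = 7, M = 4
μ = 5/4 = 5/4,  σ² = 7/4 − (5/4)² = 3/16
E[Z_0] = 3
E[Z_1] = 5/4·E[Z_0] = 15/4
E[Z_2] = 5/4·E[Z_1] = 75/16
E[Z_3] = 5/4·E[Z_2] = 375/64
E[Z_4] = 5/4·E[Z_3] = 1875/256
E[Z_5] = 5/4·E[Z_4] = 9375/1024
E[Z_6] = 5/4·E[Z_5] = 46875/4096


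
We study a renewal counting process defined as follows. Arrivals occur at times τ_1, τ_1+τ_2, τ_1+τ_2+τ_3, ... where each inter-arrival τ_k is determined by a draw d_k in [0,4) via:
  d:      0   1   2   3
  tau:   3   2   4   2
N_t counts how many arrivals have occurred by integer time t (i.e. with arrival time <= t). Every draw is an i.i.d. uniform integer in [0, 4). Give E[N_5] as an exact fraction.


Inter-arrival values over d=0..3: [3, 2, 4, 2]
Each d has probability 1/4, so the pmf of τ is: f(2) = 1/2, f(3) = 1/4, f(4) = 1/4
Renewal equation for m(n) = E[N_n]: condition on τ_1 = k (if k <= n, one arrival plus a fresh copy on the remaining n−k steps): m(n) = F(n) + Σ_{k<=n} f(k)·m(n−k), where F(n) = P(τ <= n) and m(0) = 0
m(1) = F(1) = 0
m(2) = F(2) = 1/2
m(3) = F(3) = 3/4
m(4) = F(4) + f(2)·m(2) = 1 + 1/2·1/2 = 5/4
m(5) = F(5) + f(2)·m(3) + f(3)·m(2) = 1 + 1/2·3/4 + 1/4·1/2 = 3/2
E[N_5] = m(5) = 3/2

3/2


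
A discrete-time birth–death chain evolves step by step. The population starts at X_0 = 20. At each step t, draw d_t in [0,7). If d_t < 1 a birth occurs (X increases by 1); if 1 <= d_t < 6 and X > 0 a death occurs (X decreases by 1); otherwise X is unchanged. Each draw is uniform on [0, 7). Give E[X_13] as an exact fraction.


88/7

X can drop by at most 1 per step and X_0 = 20 > T = 13, so X_t >= 20 − t >= 7 > 0 for every t <= 13: the floor at 0 (the 'and X > 0' condition) never binds. Hence X_13 = X_0 + Σ_{t<13} Y_t with i.i.d. increments Y_t = y(d_t) ∈ {+1, −1, 0}.
Outcome values over d=0..6: [1, -1, -1, -1, -1, -1, 0]
Σy = -4, Σy² = 6, M = 7
μ = -4/7 = -4/7,  σ² = 6/7 − (-4/7)² = 26/49
E[X_13] = 20 + 13·(-4/7) = 88/7


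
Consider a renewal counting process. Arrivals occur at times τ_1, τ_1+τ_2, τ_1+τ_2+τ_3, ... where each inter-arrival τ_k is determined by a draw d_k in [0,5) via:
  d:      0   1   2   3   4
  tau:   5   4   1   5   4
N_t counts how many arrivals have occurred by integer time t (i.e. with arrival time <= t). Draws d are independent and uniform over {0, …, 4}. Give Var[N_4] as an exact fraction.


Inter-arrival values over d=0..4: [5, 4, 1, 5, 4]
Each d has probability 1/5, so the pmf of τ is: f(1) = 1/5, f(4) = 2/5, f(5) = 2/5
Let p_n(j) = P(N_n = j), with p_0 = [1]. Condition on τ_1: p_n(0) = P(τ > n), and for j >= 1, p_n(j) = Σ_{k<=n} f(k)·p_{n−k}(j−1)
p_1 = [4/5, 1/5]  (j = 0..1)
p_2 = [4/5, 4/25, 1/25]  (j = 0..2)
p_3 = [4/5, 4/25, 4/125, 1/125]  (j = 0..3)
p_4 = [2/5, 14/25, 4/125, 4/625, 1/625]  (j = 0..4)
E[N_4] = Σ j·p_4(j) = 406/625;  E[N_4²] = Σ j²·p_4(j) = 482/625
Var[N_4] = 482/625 − (406/625)² = 136414/390625

136414/390625


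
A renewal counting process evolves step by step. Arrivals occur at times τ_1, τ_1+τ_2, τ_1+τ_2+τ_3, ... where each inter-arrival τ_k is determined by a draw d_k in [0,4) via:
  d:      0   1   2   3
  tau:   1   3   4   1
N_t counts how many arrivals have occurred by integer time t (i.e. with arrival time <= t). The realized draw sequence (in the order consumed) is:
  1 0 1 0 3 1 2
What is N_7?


draw d_1=1: τ_1=3, arrival time A_1=3
draw d_2=0: τ_2=1, arrival time A_2=4
draw d_3=1: τ_3=3, arrival time A_3=7
draw d_4=0: τ_4=1, arrival time A_4=8
draw d_5=3: τ_5=1, arrival time A_5=9
draw d_6=1: τ_6=3, arrival time A_6=12
draw d_7=2: τ_7=4, arrival time A_7=16
N_t over t=0..7: 0:0 1:0 2:0 3:1 4:2 5:2 6:2 7:3

3


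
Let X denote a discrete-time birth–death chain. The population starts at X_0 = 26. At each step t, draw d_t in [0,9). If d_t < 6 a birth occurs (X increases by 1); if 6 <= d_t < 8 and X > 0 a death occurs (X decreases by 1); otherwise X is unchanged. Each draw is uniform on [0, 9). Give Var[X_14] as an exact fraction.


784/81

X can drop by at most 1 per step and X_0 = 26 > T = 14, so X_t >= 26 − t >= 12 > 0 for every t <= 14: the floor at 0 (the 'and X > 0' condition) never binds. Hence X_14 = X_0 + Σ_{t<14} Y_t with i.i.d. increments Y_t = y(d_t) ∈ {+1, −1, 0}.
Outcome values over d=0..8: [1, 1, 1, 1, 1, 1, -1, -1, 0]
Σy = 4, Σy² = 8, M = 9
μ = 4/9 = 4/9,  σ² = 8/9 − (4/9)² = 56/81
Independent increments: Var[X_14] = 14·σ² = 14·(56/81) = 784/81


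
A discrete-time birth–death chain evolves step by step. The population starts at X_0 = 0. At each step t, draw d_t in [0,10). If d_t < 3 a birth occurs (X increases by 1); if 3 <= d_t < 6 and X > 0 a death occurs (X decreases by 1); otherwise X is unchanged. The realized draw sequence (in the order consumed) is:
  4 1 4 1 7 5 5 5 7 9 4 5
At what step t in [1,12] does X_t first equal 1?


t=0: X=0, d=4 → hold, X_1=0
t=1: X=0, d=1 → birth, X_2=1
t=2: X=1, d=4 → death, X_3=0
t=3: X=0, d=1 → birth, X_4=1
t=4: X=1, d=7 → hold, X_5=1
t=5: X=1, d=5 → death, X_6=0
t=6: X=0, d=5 → hold, X_7=0
t=7: X=0, d=5 → hold, X_8=0
t=8: X=0, d=7 → hold, X_9=0
t=9: X=0, d=9 → hold, X_10=0
t=10: X=0, d=4 → hold, X_11=0
t=11: X=0, d=5 → hold, X_12=0

2


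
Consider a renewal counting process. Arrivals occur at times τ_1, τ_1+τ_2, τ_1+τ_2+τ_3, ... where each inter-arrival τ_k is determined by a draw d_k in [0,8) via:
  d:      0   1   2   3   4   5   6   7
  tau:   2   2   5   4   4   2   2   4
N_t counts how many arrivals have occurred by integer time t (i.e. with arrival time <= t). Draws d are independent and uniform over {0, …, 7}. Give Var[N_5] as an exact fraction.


3/16

Inter-arrival values over d=0..7: [2, 2, 5, 4, 4, 2, 2, 4]
Each d has probability 1/8, so the pmf of τ is: f(2) = 1/2, f(4) = 3/8, f(5) = 1/8
Let p_n(j) = P(N_n = j), with p_0 = [1]. Condition on τ_1: p_n(0) = P(τ > n), and for j >= 1, p_n(j) = Σ_{k<=n} f(k)·p_{n−k}(j−1)
p_1 = [1]  (j = 0)
p_2 = [1/2, 1/2]  (j = 0..1)
p_3 = [1/2, 1/2]  (j = 0..1)
p_4 = [1/8, 5/8, 1/4]  (j = 0..2)
p_5 = [0, 3/4, 1/4]  (j = 0..2)
E[N_5] = Σ j·p_5(j) = 5/4;  E[N_5²] = Σ j²·p_5(j) = 7/4
Var[N_5] = 7/4 − (5/4)² = 3/16


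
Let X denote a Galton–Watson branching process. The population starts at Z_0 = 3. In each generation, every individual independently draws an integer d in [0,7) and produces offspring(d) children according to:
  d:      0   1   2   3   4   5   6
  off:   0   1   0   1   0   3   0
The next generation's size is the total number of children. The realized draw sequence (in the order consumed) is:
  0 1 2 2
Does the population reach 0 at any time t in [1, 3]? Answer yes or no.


yes

gen 0: Z_0=3, draws=[0, 1, 2], offspring=[0, 1, 0], Z_1=1
gen 1: Z_1=1, draws=[2], offspring=[0], Z_2=0
gen 2: Z_2=0, draws=[], offspring=[], Z_3=0


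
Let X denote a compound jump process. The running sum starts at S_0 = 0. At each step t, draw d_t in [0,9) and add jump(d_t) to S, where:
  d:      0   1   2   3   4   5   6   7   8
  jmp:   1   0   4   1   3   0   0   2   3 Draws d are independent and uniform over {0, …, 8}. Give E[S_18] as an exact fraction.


Outcome values over d=0..8: [1, 0, 4, 1, 3, 0, 0, 2, 3]
Σy = 14, Σy² = 40, M = 9
μ = 14/9 = 14/9,  σ² = 40/9 − (14/9)² = 164/81
E[S_18] = 0 + 18·(14/9) = 28

28


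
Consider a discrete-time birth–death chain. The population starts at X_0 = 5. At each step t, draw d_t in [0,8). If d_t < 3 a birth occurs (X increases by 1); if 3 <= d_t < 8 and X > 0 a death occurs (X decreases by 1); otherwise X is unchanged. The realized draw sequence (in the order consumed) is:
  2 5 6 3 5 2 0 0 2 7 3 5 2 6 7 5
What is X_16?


1

t=0: X=5, d=2 → birth, X_1=6
t=1: X=6, d=5 → death, X_2=5
t=2: X=5, d=6 → death, X_3=4
t=3: X=4, d=3 → death, X_4=3
t=4: X=3, d=5 → death, X_5=2
t=5: X=2, d=2 → birth, X_6=3
t=6: X=3, d=0 → birth, X_7=4
t=7: X=4, d=0 → birth, X_8=5
t=8: X=5, d=2 → birth, X_9=6
t=9: X=6, d=7 → death, X_10=5
t=10: X=5, d=3 → death, X_11=4
t=11: X=4, d=5 → death, X_12=3
t=12: X=3, d=2 → birth, X_13=4
t=13: X=4, d=6 → death, X_14=3
t=14: X=3, d=7 → death, X_15=2
t=15: X=2, d=5 → death, X_16=1


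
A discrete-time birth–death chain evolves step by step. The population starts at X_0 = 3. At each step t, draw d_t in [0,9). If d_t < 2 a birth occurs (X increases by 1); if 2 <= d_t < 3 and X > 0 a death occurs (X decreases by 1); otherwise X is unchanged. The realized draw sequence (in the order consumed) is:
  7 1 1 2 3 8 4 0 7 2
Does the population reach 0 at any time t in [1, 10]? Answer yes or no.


t=0: X=3, d=7 → hold, X_1=3
t=1: X=3, d=1 → birth, X_2=4
t=2: X=4, d=1 → birth, X_3=5
t=3: X=5, d=2 → death, X_4=4
t=4: X=4, d=3 → hold, X_5=4
t=5: X=4, d=8 → hold, X_6=4
t=6: X=4, d=4 → hold, X_7=4
t=7: X=4, d=0 → birth, X_8=5
t=8: X=5, d=7 → hold, X_9=5
t=9: X=5, d=2 → death, X_10=4

no


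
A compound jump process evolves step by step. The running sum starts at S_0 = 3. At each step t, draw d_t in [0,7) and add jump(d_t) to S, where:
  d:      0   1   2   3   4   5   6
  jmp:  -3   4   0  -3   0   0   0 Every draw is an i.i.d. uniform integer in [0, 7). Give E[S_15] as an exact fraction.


-9/7

Outcome values over d=0..6: [-3, 4, 0, -3, 0, 0, 0]
Σy = -2, Σy² = 34, M = 7
μ = -2/7 = -2/7,  σ² = 34/7 − (-2/7)² = 234/49
E[S_15] = 3 + 15·(-2/7) = -9/7


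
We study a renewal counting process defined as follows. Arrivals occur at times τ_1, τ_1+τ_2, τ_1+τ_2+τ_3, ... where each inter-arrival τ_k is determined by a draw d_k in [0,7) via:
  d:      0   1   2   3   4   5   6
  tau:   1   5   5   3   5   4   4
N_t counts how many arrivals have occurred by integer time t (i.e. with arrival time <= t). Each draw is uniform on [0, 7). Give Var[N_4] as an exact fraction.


2122126/5764801

Inter-arrival values over d=0..6: [1, 5, 5, 3, 5, 4, 4]
Each d has probability 1/7, so the pmf of τ is: f(1) = 1/7, f(3) = 1/7, f(4) = 2/7, f(5) = 3/7
Let p_n(j) = P(N_n = j), with p_0 = [1]. Condition on τ_1: p_n(0) = P(τ > n), and for j >= 1, p_n(j) = Σ_{k<=n} f(k)·p_{n−k}(j−1)
p_1 = [6/7, 1/7]  (j = 0..1)
p_2 = [6/7, 6/49, 1/49]  (j = 0..2)
p_3 = [5/7, 13/49, 6/343, 1/343]  (j = 0..3)
p_4 = [3/7, 25/49, 20/343, 6/2401, 1/2401]  (j = 0..4)
E[N_4] = Σ j·p_4(j) = 1527/2401;  E[N_4²] = Σ j²·p_4(j) = 265/343
Var[N_4] = 265/343 − (1527/2401)² = 2122126/5764801


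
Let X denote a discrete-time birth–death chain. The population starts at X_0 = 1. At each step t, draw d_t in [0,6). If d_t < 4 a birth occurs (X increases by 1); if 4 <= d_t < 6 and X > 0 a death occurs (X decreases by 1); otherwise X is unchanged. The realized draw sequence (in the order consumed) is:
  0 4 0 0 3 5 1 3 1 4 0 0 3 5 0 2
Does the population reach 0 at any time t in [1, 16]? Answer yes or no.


t=0: X=1, d=0 → birth, X_1=2
t=1: X=2, d=4 → death, X_2=1
t=2: X=1, d=0 → birth, X_3=2
t=3: X=2, d=0 → birth, X_4=3
t=4: X=3, d=3 → birth, X_5=4
t=5: X=4, d=5 → death, X_6=3
t=6: X=3, d=1 → birth, X_7=4
t=7: X=4, d=3 → birth, X_8=5
t=8: X=5, d=1 → birth, X_9=6
t=9: X=6, d=4 → death, X_10=5
t=10: X=5, d=0 → birth, X_11=6
t=11: X=6, d=0 → birth, X_12=7
t=12: X=7, d=3 → birth, X_13=8
t=13: X=8, d=5 → death, X_14=7
t=14: X=7, d=0 → birth, X_15=8
t=15: X=8, d=2 → birth, X_16=9

no


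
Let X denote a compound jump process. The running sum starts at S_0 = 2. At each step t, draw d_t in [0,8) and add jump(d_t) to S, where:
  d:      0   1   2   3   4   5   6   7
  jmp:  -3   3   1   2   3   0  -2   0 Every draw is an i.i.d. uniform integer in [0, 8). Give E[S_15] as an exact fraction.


Outcome values over d=0..7: [-3, 3, 1, 2, 3, 0, -2, 0]
Σy = 4, Σy² = 36, M = 8
μ = 4/8 = 1/2,  σ² = 36/8 − (1/2)² = 17/4
E[S_15] = 2 + 15·(1/2) = 19/2

19/2


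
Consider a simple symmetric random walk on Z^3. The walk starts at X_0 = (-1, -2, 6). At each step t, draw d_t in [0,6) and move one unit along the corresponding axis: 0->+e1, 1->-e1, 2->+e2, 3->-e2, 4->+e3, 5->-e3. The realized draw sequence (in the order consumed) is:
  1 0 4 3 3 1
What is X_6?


(-2, -4, 7)

t=0: X=(-1, -2, 6), d=1 → -e1, X_1=(-2, -2, 6)
t=1: X=(-2, -2, 6), d=0 → +e1, X_2=(-1, -2, 6)
t=2: X=(-1, -2, 6), d=4 → +e3, X_3=(-1, -2, 7)
t=3: X=(-1, -2, 7), d=3 → -e2, X_4=(-1, -3, 7)
t=4: X=(-1, -3, 7), d=3 → -e2, X_5=(-1, -4, 7)
t=5: X=(-1, -4, 7), d=1 → -e1, X_6=(-2, -4, 7)


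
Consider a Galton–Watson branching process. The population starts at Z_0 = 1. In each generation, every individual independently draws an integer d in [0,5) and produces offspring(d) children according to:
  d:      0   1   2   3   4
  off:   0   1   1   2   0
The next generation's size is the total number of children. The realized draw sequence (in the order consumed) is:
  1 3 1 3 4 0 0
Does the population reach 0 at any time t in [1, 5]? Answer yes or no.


gen 0: Z_0=1, draws=[1], offspring=[1], Z_1=1
gen 1: Z_1=1, draws=[3], offspring=[2], Z_2=2
gen 2: Z_2=2, draws=[1, 3], offspring=[1, 2], Z_3=3
gen 3: Z_3=3, draws=[4, 0, 0], offspring=[0, 0, 0], Z_4=0
gen 4: Z_4=0, draws=[], offspring=[], Z_5=0

yes


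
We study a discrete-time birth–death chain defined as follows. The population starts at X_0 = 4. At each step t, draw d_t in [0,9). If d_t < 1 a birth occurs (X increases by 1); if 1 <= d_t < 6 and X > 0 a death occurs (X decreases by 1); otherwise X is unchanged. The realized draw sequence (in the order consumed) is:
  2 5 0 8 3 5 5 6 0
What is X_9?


t=0: X=4, d=2 → death, X_1=3
t=1: X=3, d=5 → death, X_2=2
t=2: X=2, d=0 → birth, X_3=3
t=3: X=3, d=8 → hold, X_4=3
t=4: X=3, d=3 → death, X_5=2
t=5: X=2, d=5 → death, X_6=1
t=6: X=1, d=5 → death, X_7=0
t=7: X=0, d=6 → hold, X_8=0
t=8: X=0, d=0 → birth, X_9=1

1


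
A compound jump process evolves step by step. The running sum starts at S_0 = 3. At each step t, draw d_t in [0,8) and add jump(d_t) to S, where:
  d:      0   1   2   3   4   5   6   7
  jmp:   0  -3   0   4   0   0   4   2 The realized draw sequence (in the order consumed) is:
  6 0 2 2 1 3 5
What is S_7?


8

t=0: S=3, d=6, jump=4, S_1=7
t=1: S=7, d=0, jump=0, S_2=7
t=2: S=7, d=2, jump=0, S_3=7
t=3: S=7, d=2, jump=0, S_4=7
t=4: S=7, d=1, jump=-3, S_5=4
t=5: S=4, d=3, jump=4, S_6=8
t=6: S=8, d=5, jump=0, S_7=8


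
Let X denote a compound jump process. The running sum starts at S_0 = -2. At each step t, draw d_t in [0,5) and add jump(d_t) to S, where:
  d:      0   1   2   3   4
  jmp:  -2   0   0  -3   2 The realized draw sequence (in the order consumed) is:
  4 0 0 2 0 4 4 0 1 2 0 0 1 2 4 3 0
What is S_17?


t=0: S=-2, d=4, jump=2, S_1=0
t=1: S=0, d=0, jump=-2, S_2=-2
t=2: S=-2, d=0, jump=-2, S_3=-4
t=3: S=-4, d=2, jump=0, S_4=-4
t=4: S=-4, d=0, jump=-2, S_5=-6
t=5: S=-6, d=4, jump=2, S_6=-4
t=6: S=-4, d=4, jump=2, S_7=-2
t=7: S=-2, d=0, jump=-2, S_8=-4
t=8: S=-4, d=1, jump=0, S_9=-4
t=9: S=-4, d=2, jump=0, S_10=-4
t=10: S=-4, d=0, jump=-2, S_11=-6
t=11: S=-6, d=0, jump=-2, S_12=-8
t=12: S=-8, d=1, jump=0, S_13=-8
t=13: S=-8, d=2, jump=0, S_14=-8
t=14: S=-8, d=4, jump=2, S_15=-6
t=15: S=-6, d=3, jump=-3, S_16=-9
t=16: S=-9, d=0, jump=-2, S_17=-11

-11
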